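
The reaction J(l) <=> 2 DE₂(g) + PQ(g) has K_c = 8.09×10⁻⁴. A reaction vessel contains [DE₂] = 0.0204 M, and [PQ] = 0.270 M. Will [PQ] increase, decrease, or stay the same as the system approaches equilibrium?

increase

(J is a pure liquid — omitted from Q_c.)
Q_c = [DE₂]²·[PQ] = (0.0204)²·(0.270) = 1.12×10⁻⁴
Q_c = 1.12×10⁻⁴ < K_c = 8.09×10⁻⁴: net forward reaction.
PQ is a product, so it increases.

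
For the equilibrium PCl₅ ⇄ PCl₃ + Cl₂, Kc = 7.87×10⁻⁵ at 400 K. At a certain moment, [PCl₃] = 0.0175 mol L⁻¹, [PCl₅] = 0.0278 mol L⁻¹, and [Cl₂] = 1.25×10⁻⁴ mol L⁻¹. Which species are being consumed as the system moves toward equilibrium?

none (at equilibrium)

Qc = [PCl₃]·[Cl₂] / [PCl₅] = (0.0175)·(1.25×10⁻⁴) / (0.0278) = 7.87×10⁻⁵
Qc = 7.87×10⁻⁵ = Kc; the system is at equilibrium.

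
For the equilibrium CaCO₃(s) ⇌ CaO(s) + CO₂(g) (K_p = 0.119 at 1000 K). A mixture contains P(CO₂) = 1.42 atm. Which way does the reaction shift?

(CaCO₃, CaO are pure solids — omitted from Q_p.)
Q_p = P(CO₂) = 1.42
Q_p = 1.42 > K_p = 0.119, so the reverse reaction proceeds.

reverse (toward reactants)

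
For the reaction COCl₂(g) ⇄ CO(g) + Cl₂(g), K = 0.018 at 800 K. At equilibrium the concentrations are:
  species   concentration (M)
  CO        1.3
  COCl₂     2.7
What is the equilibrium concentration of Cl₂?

At equilibrium, K = [CO]·[Cl₂] / [COCl₂] = 0.018.
(1.3)·([Cl₂]) / (2.7) = 0.018
[Cl₂] = 0.0374 = 0.037 M

[Cl₂] = 0.037 M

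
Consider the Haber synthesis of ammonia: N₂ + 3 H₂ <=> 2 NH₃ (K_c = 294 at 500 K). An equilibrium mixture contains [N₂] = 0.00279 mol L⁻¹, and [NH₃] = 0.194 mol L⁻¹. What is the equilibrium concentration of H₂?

[H₂] = 0.358 mol L⁻¹

At equilibrium, K_c = [NH₃]² / ([N₂]·[H₂]³) = 294.
(0.194)² / ((0.00279)·([H₂])³) = 294
[H₂]³ = 0.0459 ⇒ [H₂] = 0.358 mol L⁻¹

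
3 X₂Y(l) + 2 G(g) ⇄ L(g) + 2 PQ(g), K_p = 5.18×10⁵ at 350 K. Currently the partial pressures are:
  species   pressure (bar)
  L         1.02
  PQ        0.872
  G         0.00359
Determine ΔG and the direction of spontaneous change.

(X₂Y is a pure liquid — omitted from Q_p.)
Q_p = P(L)·P(PQ)² / P(G)² = (1.02)·(0.872)² / (0.00359)² = 60200
ΔG = RT ln(Q_p/K_p) = (8.314 J mol⁻¹ K⁻¹)(350 K) × ln(60200/5.18×10⁵)
   = (2.910 kJ/mol)(-2.152) = -6.26 kJ/mol
ΔG < 0, so the forward reaction is spontaneous (proceeds forward).

ΔG = -6.26 kJ/mol; the forward reaction is spontaneous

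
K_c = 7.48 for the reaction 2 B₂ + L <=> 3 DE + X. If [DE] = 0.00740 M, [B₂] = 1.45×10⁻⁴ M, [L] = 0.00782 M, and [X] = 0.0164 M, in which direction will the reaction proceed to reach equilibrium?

reverse (toward reactants)

Q_c = [DE]³·[X] / ([B₂]²·[L]) = (0.00740)³·(0.0164) / ((1.45×10⁻⁴)²·(0.00782)) = 40.4
Q_c = 40.4 > K_c = 7.48, so the reverse reaction proceeds.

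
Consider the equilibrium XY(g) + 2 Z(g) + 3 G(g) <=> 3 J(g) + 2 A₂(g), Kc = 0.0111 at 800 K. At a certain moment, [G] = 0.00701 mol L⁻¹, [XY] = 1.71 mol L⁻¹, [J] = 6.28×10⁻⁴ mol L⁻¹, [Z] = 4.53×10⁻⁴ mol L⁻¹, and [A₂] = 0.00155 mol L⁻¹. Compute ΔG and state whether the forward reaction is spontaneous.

ΔG = -5.41 kJ/mol; the forward reaction is spontaneous

Qc = [J]³·[A₂]² / ([XY]·[Z]²·[G]³) = (6.28×10⁻⁴)³·(0.00155)² / ((1.71)·(4.53×10⁻⁴)²·(0.00701)³) = 0.00492
ΔG = RT ln(Qc/Kc) = (8.314 J mol⁻¹ K⁻¹)(800 K) × ln(0.00492/0.0111)
   = (6.651 kJ/mol)(-0.8136) = -5.41 kJ/mol
ΔG < 0, so the forward reaction is spontaneous (proceeds forward).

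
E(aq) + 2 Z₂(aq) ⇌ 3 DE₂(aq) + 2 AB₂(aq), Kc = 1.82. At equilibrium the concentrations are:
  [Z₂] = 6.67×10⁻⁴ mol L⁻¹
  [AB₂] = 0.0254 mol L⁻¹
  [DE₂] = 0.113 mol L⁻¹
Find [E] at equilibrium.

[E] = 1.15 mol L⁻¹

At equilibrium, Kc = [DE₂]³·[AB₂]² / ([E]·[Z₂]²) = 1.82.
(0.113)³·(0.0254)² / (([E])·(6.67×10⁻⁴)²) = 1.82
[E] = 1.15 mol L⁻¹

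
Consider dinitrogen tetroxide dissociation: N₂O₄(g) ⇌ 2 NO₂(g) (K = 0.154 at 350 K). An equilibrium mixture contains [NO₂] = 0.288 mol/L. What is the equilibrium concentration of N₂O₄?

At equilibrium, K = [NO₂]² / [N₂O₄] = 0.154.
(0.288)² / ([N₂O₄]) = 0.154
[N₂O₄] = 0.539 mol/L

[N₂O₄] = 0.539 mol/L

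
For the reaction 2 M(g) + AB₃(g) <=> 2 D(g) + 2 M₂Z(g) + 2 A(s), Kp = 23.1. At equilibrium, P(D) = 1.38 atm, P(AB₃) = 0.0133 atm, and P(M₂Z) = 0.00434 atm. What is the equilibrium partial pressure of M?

(A is a pure solid — omitted from Kp.)
At equilibrium, Kp = P(D)²·P(M₂Z)² / (P(M)²·P(AB₃)) = 23.1.
(1.38)²·(0.00434)² / ((P(M))²·(0.0133)) = 23.1
P(M)² = 1.17e-4 ⇒ P(M) = 0.0108 atm

P(M) = 0.0108 atm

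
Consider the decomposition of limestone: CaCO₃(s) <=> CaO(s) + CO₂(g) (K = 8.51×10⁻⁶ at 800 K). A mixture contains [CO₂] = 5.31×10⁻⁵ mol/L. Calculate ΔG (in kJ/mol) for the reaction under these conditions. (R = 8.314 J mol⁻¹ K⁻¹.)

ΔG = 12.2 kJ/mol

(CaCO₃, CaO are pure solids — omitted from Q.)
Q = [CO₂] = 5.31×10⁻⁵
ΔG = RT ln(Q/K) = (8.314 J mol⁻¹ K⁻¹)(800 K) × ln(5.31×10⁻⁵/8.51×10⁻⁶)
   = (6.651 kJ/mol)(1.831) = 12.2 kJ/mol
ΔG > 0, so the forward reaction is non-spontaneous (proceeds in reverse).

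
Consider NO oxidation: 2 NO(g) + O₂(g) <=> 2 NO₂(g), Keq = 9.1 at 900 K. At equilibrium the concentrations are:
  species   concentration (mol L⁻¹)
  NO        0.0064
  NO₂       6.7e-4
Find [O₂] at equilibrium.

[O₂] = 0.0012 mol L⁻¹

At equilibrium, Keq = [NO₂]² / ([NO]²·[O₂]) = 9.1.
(6.7e-4)² / ((0.0064)²·([O₂])) = 9.1
[O₂] = 0.00120 = 0.0012 mol L⁻¹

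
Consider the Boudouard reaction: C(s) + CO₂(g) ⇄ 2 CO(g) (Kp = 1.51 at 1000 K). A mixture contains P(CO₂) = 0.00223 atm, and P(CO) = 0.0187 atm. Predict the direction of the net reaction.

in the forward direction

(C is a pure solid — omitted from Qp.)
Qp = P(CO)² / P(CO₂) = (0.0187)² / (0.00223) = 0.157
Qp = 0.157 < Kp = 1.51, so the forward reaction proceeds.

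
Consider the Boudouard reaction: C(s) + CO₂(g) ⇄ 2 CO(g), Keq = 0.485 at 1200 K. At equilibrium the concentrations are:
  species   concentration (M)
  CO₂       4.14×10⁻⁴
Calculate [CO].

(C is a pure solid — omitted from Keq.)
At equilibrium, Keq = [CO]² / [CO₂] = 0.485.
([CO])² / (4.14×10⁻⁴) = 0.485
[CO]² = 2.01×10⁻⁴ ⇒ [CO] = 0.0142 M

[CO] = 0.0142 M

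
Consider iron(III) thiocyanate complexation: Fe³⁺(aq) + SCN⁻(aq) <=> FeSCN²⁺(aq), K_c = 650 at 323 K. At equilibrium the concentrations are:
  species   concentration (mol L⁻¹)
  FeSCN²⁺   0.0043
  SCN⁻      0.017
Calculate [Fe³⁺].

At equilibrium, K_c = [FeSCN²⁺] / ([Fe³⁺]·[SCN⁻]) = 650.
(0.0043) / (([Fe³⁺])·(0.017)) = 650
[Fe³⁺] = 3.89×10⁻⁴ = 3.9×10⁻⁴ mol L⁻¹

[Fe³⁺] = 3.9×10⁻⁴ mol L⁻¹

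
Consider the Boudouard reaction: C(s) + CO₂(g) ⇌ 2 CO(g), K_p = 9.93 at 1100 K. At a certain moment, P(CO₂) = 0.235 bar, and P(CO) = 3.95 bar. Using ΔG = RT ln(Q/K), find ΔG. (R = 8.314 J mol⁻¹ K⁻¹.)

(C is a pure solid — omitted from Q_p.)
Q_p = P(CO)² / P(CO₂) = (3.95)² / (0.235) = 66.4
ΔG = RT ln(Q_p/K_p) = (8.314 J mol⁻¹ K⁻¹)(1100 K) × ln(66.4/9.93)
   = (9.145 kJ/mol)(1.900) = 17.4 kJ/mol
ΔG > 0, so the forward reaction is non-spontaneous (proceeds in reverse).

ΔG = 17.4 kJ/mol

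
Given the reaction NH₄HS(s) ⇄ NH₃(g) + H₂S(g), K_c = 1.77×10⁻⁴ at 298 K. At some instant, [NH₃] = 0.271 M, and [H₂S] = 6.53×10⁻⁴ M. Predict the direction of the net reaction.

neither direction; the system is at equilibrium

(NH₄HS is a pure solid — omitted from Q_c.)
Q_c = [NH₃]·[H₂S] = (0.271)·(6.53×10⁻⁴) = 1.77×10⁻⁴
Q_c = 1.77×10⁻⁴ = K_c, so the system is already at equilibrium.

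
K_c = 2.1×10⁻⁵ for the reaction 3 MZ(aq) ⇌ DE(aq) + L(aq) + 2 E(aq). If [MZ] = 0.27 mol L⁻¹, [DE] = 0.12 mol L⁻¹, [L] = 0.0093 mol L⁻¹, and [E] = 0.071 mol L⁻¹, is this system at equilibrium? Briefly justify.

Q_c = [DE]·[L]·[E]² / [MZ]³ = (0.12)·(0.0093)·(0.071)² / (0.27)³ = 2.9×10⁻⁴
Q_c = 2.9×10⁻⁴ > K_c = 2.1×10⁻⁵: net reverse reaction.

no; Q > K, reaction proceeds in reverse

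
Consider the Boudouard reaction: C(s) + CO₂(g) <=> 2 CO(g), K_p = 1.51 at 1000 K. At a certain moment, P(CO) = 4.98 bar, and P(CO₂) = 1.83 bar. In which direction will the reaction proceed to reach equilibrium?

(C is a pure solid — omitted from Q_p.)
Q_p = P(CO)² / P(CO₂) = (4.98)² / (1.83) = 13.6
Q_p = 13.6 > K_p = 1.51, so the reverse reaction proceeds.

toward reactants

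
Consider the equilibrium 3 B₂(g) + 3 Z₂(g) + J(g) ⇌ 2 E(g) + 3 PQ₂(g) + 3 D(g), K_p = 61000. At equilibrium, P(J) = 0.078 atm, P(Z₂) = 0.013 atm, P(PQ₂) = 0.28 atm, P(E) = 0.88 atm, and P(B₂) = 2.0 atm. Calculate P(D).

At equilibrium, K_p = P(E)²·P(PQ₂)³·P(D)³ / (P(B₂)³·P(Z₂)³·P(J)) = 61000.
(0.88)²·(0.28)³·(P(D))³ / ((2.0)³·(0.013)³·(0.078)) = 61000
P(D)³ = 4.92 ⇒ P(D) = 1.7 atm

P(D) = 1.7 atm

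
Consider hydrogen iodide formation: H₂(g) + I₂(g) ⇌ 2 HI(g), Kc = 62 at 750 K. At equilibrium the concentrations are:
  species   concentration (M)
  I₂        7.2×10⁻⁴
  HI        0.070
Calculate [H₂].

[H₂] = 0.11 M

At equilibrium, Kc = [HI]² / ([H₂]·[I₂]) = 62.
(0.070)² / (([H₂])·(7.2×10⁻⁴)) = 62
[H₂] = 0.110 = 0.11 M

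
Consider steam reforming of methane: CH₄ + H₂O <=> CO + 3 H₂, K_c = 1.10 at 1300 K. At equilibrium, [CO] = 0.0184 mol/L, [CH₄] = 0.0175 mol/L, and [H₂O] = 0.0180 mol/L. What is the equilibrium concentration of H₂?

[H₂] = 0.266 mol/L

At equilibrium, K_c = [CO]·[H₂]³ / ([CH₄]·[H₂O]) = 1.10.
(0.0184)·([H₂])³ / ((0.0175)·(0.0180)) = 1.10
[H₂]³ = 0.0188 ⇒ [H₂] = 0.266 mol/L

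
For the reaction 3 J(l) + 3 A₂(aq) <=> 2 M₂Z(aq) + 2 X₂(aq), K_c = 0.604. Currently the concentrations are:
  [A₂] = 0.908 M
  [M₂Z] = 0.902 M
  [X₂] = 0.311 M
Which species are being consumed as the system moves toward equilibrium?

(J is a pure liquid — omitted from Q_c.)
Q_c = [M₂Z]²·[X₂]² / [A₂]³ = (0.902)²·(0.311)² / (0.908)³ = 0.105
Q_c = 0.105 < K_c = 0.604: net forward reaction.

J, A₂ (reactants)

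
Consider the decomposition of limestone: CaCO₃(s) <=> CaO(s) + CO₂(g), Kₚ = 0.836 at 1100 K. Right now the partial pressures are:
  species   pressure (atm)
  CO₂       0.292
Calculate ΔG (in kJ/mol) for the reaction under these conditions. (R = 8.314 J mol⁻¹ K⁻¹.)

(CaCO₃, CaO are pure solids — omitted from Qₚ.)
Qₚ = P(CO₂) = 0.292
ΔG = RT ln(Qₚ/Kₚ) = (8.314 J mol⁻¹ K⁻¹)(1100 K) × ln(0.292/0.836)
   = (9.145 kJ/mol)(-1.052) = -9.62 kJ/mol
ΔG < 0, so the forward reaction is spontaneous (proceeds forward).

ΔG = -9.62 kJ/mol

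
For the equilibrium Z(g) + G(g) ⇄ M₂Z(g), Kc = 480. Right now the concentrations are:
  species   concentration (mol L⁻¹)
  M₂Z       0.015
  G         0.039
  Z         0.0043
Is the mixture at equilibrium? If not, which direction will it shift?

Qc = [M₂Z] / ([Z]·[G]) = (0.015) / ((0.0043)·(0.039)) = 89
Qc = 89 < Kc = 480: net forward reaction.

no; Q < K, reaction proceeds forward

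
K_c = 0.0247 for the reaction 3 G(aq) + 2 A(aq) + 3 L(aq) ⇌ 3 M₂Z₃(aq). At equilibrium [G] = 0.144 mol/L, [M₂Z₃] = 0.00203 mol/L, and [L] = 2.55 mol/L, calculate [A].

[A] = 0.00262 mol/L

At equilibrium, K_c = [M₂Z₃]³ / ([G]³·[A]²·[L]³) = 0.0247.
(0.00203)³ / ((0.144)³·([A])²·(2.55)³) = 0.0247
[A]² = 6.84×10⁻⁶ ⇒ [A] = 0.00262 mol/L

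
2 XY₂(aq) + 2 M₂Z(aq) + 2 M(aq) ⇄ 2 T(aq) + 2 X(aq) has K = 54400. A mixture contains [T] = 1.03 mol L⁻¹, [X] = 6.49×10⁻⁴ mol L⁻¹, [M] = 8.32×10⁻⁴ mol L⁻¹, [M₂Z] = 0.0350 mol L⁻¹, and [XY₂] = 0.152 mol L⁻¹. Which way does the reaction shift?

Q = [T]²·[X]² / ([XY₂]²·[M₂Z]²·[M]²) = (1.03)²·(6.49×10⁻⁴)² / ((0.152)²·(0.0350)²·(8.32×10⁻⁴)²) = 22800
Q = 22800 < K = 54400, so the forward reaction proceeds.

to the right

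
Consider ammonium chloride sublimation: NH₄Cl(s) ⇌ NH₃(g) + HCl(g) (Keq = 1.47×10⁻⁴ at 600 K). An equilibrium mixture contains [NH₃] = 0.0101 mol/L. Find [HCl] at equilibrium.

(NH₄Cl is a pure solid — omitted from Keq.)
At equilibrium, Keq = [NH₃]·[HCl] = 1.47×10⁻⁴.
(0.0101)·([HCl]) = 1.47×10⁻⁴
[HCl] = 0.0146 mol/L

[HCl] = 0.0146 mol/L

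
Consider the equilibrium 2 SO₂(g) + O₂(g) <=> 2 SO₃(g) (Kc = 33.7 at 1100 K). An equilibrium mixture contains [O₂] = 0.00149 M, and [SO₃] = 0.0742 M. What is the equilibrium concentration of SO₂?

[SO₂] = 0.331 M

At equilibrium, Kc = [SO₃]² / ([SO₂]²·[O₂]) = 33.7.
(0.0742)² / (([SO₂])²·(0.00149)) = 33.7
[SO₂]² = 0.110 ⇒ [SO₂] = 0.331 M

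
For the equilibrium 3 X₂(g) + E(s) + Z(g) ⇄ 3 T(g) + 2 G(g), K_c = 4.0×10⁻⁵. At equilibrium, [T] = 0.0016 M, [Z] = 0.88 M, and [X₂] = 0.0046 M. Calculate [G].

[G] = 0.029 M

(E is a pure solid — omitted from K_c.)
At equilibrium, K_c = [T]³·[G]² / ([X₂]³·[Z]) = 4.0×10⁻⁵.
(0.0016)³·([G])² / ((0.0046)³·(0.88)) = 4.0×10⁻⁵
[G]² = 8.36×10⁻⁴ ⇒ [G] = 0.029 M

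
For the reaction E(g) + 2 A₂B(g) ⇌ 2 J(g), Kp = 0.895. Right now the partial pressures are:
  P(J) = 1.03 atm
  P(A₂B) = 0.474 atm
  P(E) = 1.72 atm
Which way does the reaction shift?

to the left

Qp = P(J)² / (P(E)·P(A₂B)²) = (1.03)² / ((1.72)·(0.474)²) = 2.75
Qp = 2.75 > Kp = 0.895, so the reverse reaction proceeds.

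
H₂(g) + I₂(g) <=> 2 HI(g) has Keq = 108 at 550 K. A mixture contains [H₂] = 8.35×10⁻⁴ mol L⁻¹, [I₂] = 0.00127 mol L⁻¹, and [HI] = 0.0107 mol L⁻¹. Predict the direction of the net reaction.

neither direction; the system is at equilibrium

Q = [HI]² / ([H₂]·[I₂]) = (0.0107)² / ((8.35×10⁻⁴)·(0.00127)) = 108
Q = 108 = Keq, so the system is already at equilibrium.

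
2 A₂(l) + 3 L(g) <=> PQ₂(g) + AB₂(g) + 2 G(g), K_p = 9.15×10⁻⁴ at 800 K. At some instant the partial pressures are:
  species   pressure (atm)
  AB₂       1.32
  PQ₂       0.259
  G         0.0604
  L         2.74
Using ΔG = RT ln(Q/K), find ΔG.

(A₂ is a pure liquid — omitted from Q_p.)
Q_p = P(PQ₂)·P(AB₂)·P(G)² / P(L)³ = (0.259)·(1.32)·(0.0604)² / (2.74)³ = 6.06×10⁻⁵
ΔG = RT ln(Q_p/K_p) = (8.314 J mol⁻¹ K⁻¹)(800 K) × ln(6.06×10⁻⁵/9.15×10⁻⁴)
   = (6.651 kJ/mol)(-2.715) = -18.1 kJ/mol
ΔG < 0, so the forward reaction is spontaneous (proceeds forward).

ΔG = -18.1 kJ/mol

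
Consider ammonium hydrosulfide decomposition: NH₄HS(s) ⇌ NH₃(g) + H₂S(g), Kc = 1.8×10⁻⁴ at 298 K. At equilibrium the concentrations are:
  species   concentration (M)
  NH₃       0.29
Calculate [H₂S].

[H₂S] = 6.2×10⁻⁴ M

(NH₄HS is a pure solid — omitted from Kc.)
At equilibrium, Kc = [NH₃]·[H₂S] = 1.8×10⁻⁴.
(0.29)·([H₂S]) = 1.8×10⁻⁴
[H₂S] = 6.21×10⁻⁴ = 6.2×10⁻⁴ M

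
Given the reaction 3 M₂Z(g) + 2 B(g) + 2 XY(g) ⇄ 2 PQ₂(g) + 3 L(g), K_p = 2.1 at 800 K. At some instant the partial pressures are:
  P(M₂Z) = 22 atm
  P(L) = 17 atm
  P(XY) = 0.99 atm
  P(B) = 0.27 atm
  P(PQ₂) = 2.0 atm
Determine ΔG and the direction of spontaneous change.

Q_p = P(PQ₂)²·P(L)³ / (P(M₂Z)³·P(B)²·P(XY)²) = (2.0)²·(17)³ / ((22)³·(0.27)²·(0.99)²) = 25.8
ΔG = RT ln(Q_p/K_p) = (8.314 J mol⁻¹ K⁻¹)(800 K) × ln(25.8/2.1)
   = (6.651 kJ/mol)(2.508) = 16.7 kJ/mol
ΔG > 0, so the forward reaction is non-spontaneous (proceeds in reverse).

ΔG = 16.7 kJ/mol; the forward reaction is non-spontaneous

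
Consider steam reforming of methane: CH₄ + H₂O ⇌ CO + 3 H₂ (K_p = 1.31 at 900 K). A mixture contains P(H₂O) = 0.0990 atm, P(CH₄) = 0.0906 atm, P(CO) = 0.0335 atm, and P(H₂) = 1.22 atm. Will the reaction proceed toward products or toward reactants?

Q_p = P(CO)·P(H₂)³ / (P(CH₄)·P(H₂O)) = (0.0335)·(1.22)³ / ((0.0906)·(0.0990)) = 6.78
Q_p = 6.78 > K_p = 1.31, so the reverse reaction proceeds.

in the reverse direction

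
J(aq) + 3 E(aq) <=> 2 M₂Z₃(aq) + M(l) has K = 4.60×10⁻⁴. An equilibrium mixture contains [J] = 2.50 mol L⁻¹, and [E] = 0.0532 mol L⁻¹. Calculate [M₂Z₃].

(M is a pure liquid — omitted from K.)
At equilibrium, K = [M₂Z₃]² / ([J]·[E]³) = 4.60×10⁻⁴.
([M₂Z₃])² / ((2.50)·(0.0532)³) = 4.60×10⁻⁴
[M₂Z₃]² = 1.73×10⁻⁷ ⇒ [M₂Z₃] = 4.16×10⁻⁴ mol L⁻¹

[M₂Z₃] = 4.16×10⁻⁴ mol L⁻¹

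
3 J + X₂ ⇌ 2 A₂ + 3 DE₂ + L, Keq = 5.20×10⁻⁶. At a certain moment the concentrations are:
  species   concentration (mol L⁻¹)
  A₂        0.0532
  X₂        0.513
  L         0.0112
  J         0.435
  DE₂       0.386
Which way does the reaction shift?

Q = [A₂]²·[DE₂]³·[L] / ([J]³·[X₂]) = (0.0532)²·(0.386)³·(0.0112) / ((0.435)³·(0.513)) = 4.32×10⁻⁵
Q = 4.32×10⁻⁵ > Keq = 5.20×10⁻⁶, so the reverse reaction proceeds.

in the reverse direction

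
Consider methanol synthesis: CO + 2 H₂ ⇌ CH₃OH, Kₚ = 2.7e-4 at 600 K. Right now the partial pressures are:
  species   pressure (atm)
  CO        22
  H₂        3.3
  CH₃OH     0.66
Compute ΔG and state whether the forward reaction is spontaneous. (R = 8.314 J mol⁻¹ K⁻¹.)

Qₚ = P(CH₃OH) / (P(CO)·P(H₂)²) = (0.66) / ((22)·(3.3)²) = 0.00275
ΔG = RT ln(Qₚ/Kₚ) = (8.314 J mol⁻¹ K⁻¹)(600 K) × ln(0.00275/2.7e-4)
   = (4.988 kJ/mol)(2.321) = 11.6 kJ/mol
ΔG > 0, so the forward reaction is non-spontaneous (proceeds in reverse).

ΔG = 11.6 kJ/mol; the forward reaction is non-spontaneous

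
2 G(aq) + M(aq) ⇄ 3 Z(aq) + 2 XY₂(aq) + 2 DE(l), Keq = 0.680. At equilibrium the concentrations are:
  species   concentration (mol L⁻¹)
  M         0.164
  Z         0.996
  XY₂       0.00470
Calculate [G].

(DE is a pure liquid — omitted from Keq.)
At equilibrium, Keq = [Z]³·[XY₂]² / ([G]²·[M]) = 0.680.
(0.996)³·(0.00470)² / (([G])²·(0.164)) = 0.680
[G]² = 1.96e-4 ⇒ [G] = 0.0140 mol L⁻¹

[G] = 0.0140 mol L⁻¹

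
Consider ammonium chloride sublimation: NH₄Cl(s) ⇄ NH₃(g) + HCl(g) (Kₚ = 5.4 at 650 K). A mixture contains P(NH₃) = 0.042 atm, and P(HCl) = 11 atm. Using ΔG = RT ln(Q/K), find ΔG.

ΔG = -13.3 kJ/mol

(NH₄Cl is a pure solid — omitted from Qₚ.)
Qₚ = P(NH₃)·P(HCl) = (0.042)·(11) = 0.462
ΔG = RT ln(Qₚ/Kₚ) = (8.314 J mol⁻¹ K⁻¹)(650 K) × ln(0.462/5.4)
   = (5.404 kJ/mol)(-2.459) = -13.3 kJ/mol
ΔG < 0, so the forward reaction is spontaneous (proceeds forward).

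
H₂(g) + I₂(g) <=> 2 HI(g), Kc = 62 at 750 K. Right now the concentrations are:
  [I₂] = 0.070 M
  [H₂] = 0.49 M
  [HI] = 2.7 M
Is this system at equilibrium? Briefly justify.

no; Q > K, reaction proceeds in reverse

Qc = [HI]² / ([H₂]·[I₂]) = (2.7)² / ((0.49)·(0.070)) = 210
Qc = 210 > Kc = 62: net reverse reaction.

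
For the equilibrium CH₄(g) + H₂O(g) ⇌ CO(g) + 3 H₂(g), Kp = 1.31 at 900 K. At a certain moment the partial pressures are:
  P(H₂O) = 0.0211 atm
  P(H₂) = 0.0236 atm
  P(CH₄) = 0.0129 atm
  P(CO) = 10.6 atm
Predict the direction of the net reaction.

forward (toward products)

Qp = P(CO)·P(H₂)³ / (P(CH₄)·P(H₂O)) = (10.6)·(0.0236)³ / ((0.0129)·(0.0211)) = 0.512
Qp = 0.512 < Kp = 1.31, so the forward reaction proceeds.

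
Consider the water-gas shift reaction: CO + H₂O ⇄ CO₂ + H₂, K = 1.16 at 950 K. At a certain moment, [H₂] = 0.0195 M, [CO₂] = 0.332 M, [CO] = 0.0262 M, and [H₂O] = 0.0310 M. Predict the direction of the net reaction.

Q = [CO₂]·[H₂] / ([CO]·[H₂O]) = (0.332)·(0.0195) / ((0.0262)·(0.0310)) = 7.97
Q = 7.97 > K = 1.16, so the reverse reaction proceeds.

in the reverse direction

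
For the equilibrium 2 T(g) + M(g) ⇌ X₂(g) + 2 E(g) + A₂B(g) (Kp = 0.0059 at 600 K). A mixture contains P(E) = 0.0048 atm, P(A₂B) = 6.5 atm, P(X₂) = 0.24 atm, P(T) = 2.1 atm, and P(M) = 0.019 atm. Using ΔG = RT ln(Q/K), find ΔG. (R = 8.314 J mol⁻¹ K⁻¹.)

ΔG = -13.1 kJ/mol

Qp = P(X₂)·P(E)²·P(A₂B) / (P(T)²·P(M)) = (0.24)·(0.0048)²·(6.5) / ((2.1)²·(0.019)) = 4.29×10⁻⁴
ΔG = RT ln(Qp/Kp) = (8.314 J mol⁻¹ K⁻¹)(600 K) × ln(4.29×10⁻⁴/0.0059)
   = (4.988 kJ/mol)(-2.621) = -13.1 kJ/mol
ΔG < 0, so the forward reaction is spontaneous (proceeds forward).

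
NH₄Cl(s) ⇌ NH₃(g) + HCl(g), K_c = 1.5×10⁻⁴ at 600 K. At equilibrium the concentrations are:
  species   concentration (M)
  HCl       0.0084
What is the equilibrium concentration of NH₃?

(NH₄Cl is a pure solid — omitted from K_c.)
At equilibrium, K_c = [NH₃]·[HCl] = 1.5×10⁻⁴.
([NH₃])·(0.0084) = 1.5×10⁻⁴
[NH₃] = 0.0179 = 0.018 M

[NH₃] = 0.018 M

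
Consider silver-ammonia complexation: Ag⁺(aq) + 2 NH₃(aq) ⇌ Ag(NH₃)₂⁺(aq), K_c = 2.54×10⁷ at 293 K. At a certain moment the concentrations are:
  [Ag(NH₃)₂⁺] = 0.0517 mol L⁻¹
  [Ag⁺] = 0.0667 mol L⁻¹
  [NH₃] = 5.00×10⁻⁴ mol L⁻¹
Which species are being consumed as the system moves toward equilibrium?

Ag⁺, NH₃ (reactants)

Q_c = [Ag(NH₃)₂⁺] / ([Ag⁺]·[NH₃]²) = (0.0517) / ((0.0667)·(5.00×10⁻⁴)²) = 3.10×10⁶
Q_c = 3.10×10⁶ < K_c = 2.54×10⁷: net forward reaction.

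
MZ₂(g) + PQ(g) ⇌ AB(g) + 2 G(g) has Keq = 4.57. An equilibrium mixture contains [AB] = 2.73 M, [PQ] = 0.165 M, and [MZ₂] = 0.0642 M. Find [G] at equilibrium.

[G] = 0.133 M

At equilibrium, Keq = [AB]·[G]² / ([MZ₂]·[PQ]) = 4.57.
(2.73)·([G])² / ((0.0642)·(0.165)) = 4.57
[G]² = 0.0177 ⇒ [G] = 0.133 M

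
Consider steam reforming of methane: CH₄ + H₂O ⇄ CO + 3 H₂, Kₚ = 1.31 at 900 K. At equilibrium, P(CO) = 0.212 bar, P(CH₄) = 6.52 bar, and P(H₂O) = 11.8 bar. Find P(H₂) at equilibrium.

P(H₂) = 7.80 bar

At equilibrium, Kₚ = P(CO)·P(H₂)³ / (P(CH₄)·P(H₂O)) = 1.31.
(0.212)·(P(H₂))³ / ((6.52)·(11.8)) = 1.31
P(H₂)³ = 475 ⇒ P(H₂) = 7.80 bar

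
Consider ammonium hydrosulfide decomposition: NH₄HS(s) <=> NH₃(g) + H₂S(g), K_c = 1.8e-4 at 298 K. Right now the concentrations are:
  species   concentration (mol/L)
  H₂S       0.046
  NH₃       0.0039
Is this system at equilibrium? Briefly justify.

yes, at equilibrium

(NH₄HS is a pure solid — omitted from Q_c.)
Q_c = [NH₃]·[H₂S] = (0.0039)·(0.046) = 1.8e-4
Q_c = 1.8e-4 = K_c; the system is at equilibrium.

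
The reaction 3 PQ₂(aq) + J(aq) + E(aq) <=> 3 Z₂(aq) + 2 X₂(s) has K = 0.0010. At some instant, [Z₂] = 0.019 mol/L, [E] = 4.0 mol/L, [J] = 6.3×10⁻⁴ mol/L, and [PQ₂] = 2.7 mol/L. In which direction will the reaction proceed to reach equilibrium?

to the right

(X₂ is a pure solid — omitted from Q.)
Q = [Z₂]³ / ([PQ₂]³·[J]·[E]) = (0.019)³ / ((2.7)³·(6.3×10⁻⁴)·(4.0)) = 1.4×10⁻⁴
Q = 1.4×10⁻⁴ < K = 0.0010, so the forward reaction proceeds.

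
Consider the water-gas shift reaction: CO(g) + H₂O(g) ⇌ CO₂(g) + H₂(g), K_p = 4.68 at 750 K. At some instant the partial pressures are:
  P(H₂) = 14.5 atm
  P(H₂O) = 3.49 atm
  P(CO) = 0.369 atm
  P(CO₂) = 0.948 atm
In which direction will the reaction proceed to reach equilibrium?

Q_p = P(CO₂)·P(H₂) / (P(CO)·P(H₂O)) = (0.948)·(14.5) / ((0.369)·(3.49)) = 10.7
Q_p = 10.7 > K_p = 4.68, so the reverse reaction proceeds.

toward reactants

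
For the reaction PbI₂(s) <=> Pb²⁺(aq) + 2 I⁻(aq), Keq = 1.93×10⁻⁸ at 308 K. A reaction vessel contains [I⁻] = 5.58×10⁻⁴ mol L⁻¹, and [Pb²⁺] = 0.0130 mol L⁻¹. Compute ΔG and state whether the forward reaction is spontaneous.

ΔG = -4.00 kJ/mol; the forward reaction is spontaneous

(PbI₂ is a pure solid — omitted from Q.)
Q = [Pb²⁺]·[I⁻]² = (0.0130)·(5.58×10⁻⁴)² = 4.05×10⁻⁹
ΔG = RT ln(Q/Keq) = (8.314 J mol⁻¹ K⁻¹)(308 K) × ln(4.05×10⁻⁹/1.93×10⁻⁸)
   = (2.561 kJ/mol)(-1.561) = -4.00 kJ/mol
ΔG < 0, so the forward reaction is spontaneous (proceeds forward).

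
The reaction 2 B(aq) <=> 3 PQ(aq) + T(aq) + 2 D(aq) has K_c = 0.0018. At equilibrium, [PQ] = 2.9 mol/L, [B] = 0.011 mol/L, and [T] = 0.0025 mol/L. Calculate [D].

[D] = 0.0019 mol/L

At equilibrium, K_c = [PQ]³·[T]·[D]² / [B]² = 0.0018.
(2.9)³·(0.0025)·([D])² / (0.011)² = 0.0018
[D]² = 3.57×10⁻⁶ ⇒ [D] = 0.0019 mol/L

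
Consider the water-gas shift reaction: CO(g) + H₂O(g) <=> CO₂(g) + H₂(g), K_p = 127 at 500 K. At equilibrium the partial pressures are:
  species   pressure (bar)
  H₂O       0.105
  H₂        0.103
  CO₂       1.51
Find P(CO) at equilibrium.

At equilibrium, K_p = P(CO₂)·P(H₂) / (P(CO)·P(H₂O)) = 127.
(1.51)·(0.103) / ((P(CO))·(0.105)) = 127
P(CO) = 0.0117 bar

P(CO) = 0.0117 bar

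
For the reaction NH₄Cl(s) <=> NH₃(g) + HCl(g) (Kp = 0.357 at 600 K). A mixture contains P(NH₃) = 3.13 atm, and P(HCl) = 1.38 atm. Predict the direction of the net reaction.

in the reverse direction

(NH₄Cl is a pure solid — omitted from Qp.)
Qp = P(NH₃)·P(HCl) = (3.13)·(1.38) = 4.32
Qp = 4.32 > Kp = 0.357, so the reverse reaction proceeds.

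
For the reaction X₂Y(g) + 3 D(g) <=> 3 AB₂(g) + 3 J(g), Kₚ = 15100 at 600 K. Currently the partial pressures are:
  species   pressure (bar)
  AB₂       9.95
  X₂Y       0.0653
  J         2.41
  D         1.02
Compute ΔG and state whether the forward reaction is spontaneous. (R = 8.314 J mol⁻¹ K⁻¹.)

Qₚ = P(AB₂)³·P(J)³ / (P(X₂Y)·P(D)³) = (9.95)³·(2.41)³ / ((0.0653)·(1.02)³) = 1.99×10⁵
ΔG = RT ln(Qₚ/Kₚ) = (8.314 J mol⁻¹ K⁻¹)(600 K) × ln(1.99×10⁵/15100)
   = (4.988 kJ/mol)(2.579) = 12.9 kJ/mol
ΔG > 0, so the forward reaction is non-spontaneous (proceeds in reverse).

ΔG = 12.9 kJ/mol; the forward reaction is non-spontaneous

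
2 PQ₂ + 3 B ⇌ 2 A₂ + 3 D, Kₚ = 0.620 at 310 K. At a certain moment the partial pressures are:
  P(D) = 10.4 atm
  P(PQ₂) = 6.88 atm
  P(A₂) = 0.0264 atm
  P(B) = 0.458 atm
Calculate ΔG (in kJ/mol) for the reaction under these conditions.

Qₚ = P(A₂)²·P(D)³ / (P(PQ₂)²·P(B)³) = (0.0264)²·(10.4)³ / ((6.88)²·(0.458)³) = 0.172
ΔG = RT ln(Qₚ/Kₚ) = (8.314 J mol⁻¹ K⁻¹)(310 K) × ln(0.172/0.620)
   = (2.577 kJ/mol)(-1.282) = -3.30 kJ/mol
ΔG < 0, so the forward reaction is spontaneous (proceeds forward).

ΔG = -3.30 kJ/mol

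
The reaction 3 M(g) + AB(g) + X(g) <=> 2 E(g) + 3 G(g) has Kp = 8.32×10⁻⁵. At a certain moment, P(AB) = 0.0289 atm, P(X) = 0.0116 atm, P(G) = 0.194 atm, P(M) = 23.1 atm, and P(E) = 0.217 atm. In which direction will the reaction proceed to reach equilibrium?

Qp = P(E)²·P(G)³ / (P(M)³·P(AB)·P(X)) = (0.217)²·(0.194)³ / ((23.1)³·(0.0289)·(0.0116)) = 8.32×10⁻⁵
Qp = 8.32×10⁻⁵ = Kp, so the system is already at equilibrium.

at equilibrium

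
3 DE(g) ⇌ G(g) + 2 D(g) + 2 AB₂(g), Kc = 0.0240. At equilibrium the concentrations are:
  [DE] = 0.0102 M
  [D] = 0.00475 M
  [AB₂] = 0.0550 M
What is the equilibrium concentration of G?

[G] = 0.373 M

At equilibrium, Kc = [G]·[D]²·[AB₂]² / [DE]³ = 0.0240.
([G])·(0.00475)²·(0.0550)² / (0.0102)³ = 0.0240
[G] = 0.373 M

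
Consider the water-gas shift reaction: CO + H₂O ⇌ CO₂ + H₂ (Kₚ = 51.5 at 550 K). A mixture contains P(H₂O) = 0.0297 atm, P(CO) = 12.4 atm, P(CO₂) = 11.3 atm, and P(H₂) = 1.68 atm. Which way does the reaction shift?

Qₚ = P(CO₂)·P(H₂) / (P(CO)·P(H₂O)) = (11.3)·(1.68) / ((12.4)·(0.0297)) = 51.5
Qₚ = 51.5 = Kₚ, so the system is already at equilibrium.

at equilibrium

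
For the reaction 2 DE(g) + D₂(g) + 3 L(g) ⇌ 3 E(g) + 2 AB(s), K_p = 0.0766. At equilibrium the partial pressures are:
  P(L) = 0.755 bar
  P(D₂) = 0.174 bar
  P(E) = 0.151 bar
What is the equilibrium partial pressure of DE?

(AB is a pure solid — omitted from K_p.)
At equilibrium, K_p = P(E)³ / (P(DE)²·P(D₂)·P(L)³) = 0.0766.
(0.151)³ / ((P(DE))²·(0.174)·(0.755)³) = 0.0766
P(DE)² = 0.600 ⇒ P(DE) = 0.775 bar

P(DE) = 0.775 bar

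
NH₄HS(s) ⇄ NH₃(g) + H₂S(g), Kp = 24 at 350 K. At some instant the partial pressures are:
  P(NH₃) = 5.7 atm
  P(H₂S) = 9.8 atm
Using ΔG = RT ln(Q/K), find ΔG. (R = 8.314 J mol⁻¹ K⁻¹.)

(NH₄HS is a pure solid — omitted from Qp.)
Qp = P(NH₃)·P(H₂S) = (5.7)·(9.8) = 55.9
ΔG = RT ln(Qp/Kp) = (8.314 J mol⁻¹ K⁻¹)(350 K) × ln(55.9/24)
   = (2.910 kJ/mol)(0.8455) = 2.46 kJ/mol
ΔG > 0, so the forward reaction is non-spontaneous (proceeds in reverse).

ΔG = 2.46 kJ/mol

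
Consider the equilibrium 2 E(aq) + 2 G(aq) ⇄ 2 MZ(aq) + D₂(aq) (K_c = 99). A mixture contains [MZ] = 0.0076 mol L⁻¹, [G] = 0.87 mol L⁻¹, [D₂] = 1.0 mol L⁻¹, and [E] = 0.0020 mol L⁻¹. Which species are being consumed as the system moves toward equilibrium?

Q_c = [MZ]²·[D₂] / ([E]²·[G]²) = (0.0076)²·(1.0) / ((0.0020)²·(0.87)²) = 19
Q_c = 19 < K_c = 99: net forward reaction.

E, G (reactants)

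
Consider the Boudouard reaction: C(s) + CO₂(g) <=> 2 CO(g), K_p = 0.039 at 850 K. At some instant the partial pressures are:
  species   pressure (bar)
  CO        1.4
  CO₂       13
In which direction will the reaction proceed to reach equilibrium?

(C is a pure solid — omitted from Q_p.)
Q_p = P(CO)² / P(CO₂) = (1.4)² / (13) = 0.15
Q_p = 0.15 > K_p = 0.039, so the reverse reaction proceeds.

to the left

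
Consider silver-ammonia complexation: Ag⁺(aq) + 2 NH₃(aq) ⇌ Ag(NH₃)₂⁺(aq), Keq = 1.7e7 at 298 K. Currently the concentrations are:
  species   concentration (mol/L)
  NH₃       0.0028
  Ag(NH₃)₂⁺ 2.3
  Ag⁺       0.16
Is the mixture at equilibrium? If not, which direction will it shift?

Q = [Ag(NH₃)₂⁺] / ([Ag⁺]·[NH₃]²) = (2.3) / ((0.16)·(0.0028)²) = 1.8e6
Q = 1.8e6 < Keq = 1.7e7: net forward reaction.

no; Q < K, reaction proceeds forward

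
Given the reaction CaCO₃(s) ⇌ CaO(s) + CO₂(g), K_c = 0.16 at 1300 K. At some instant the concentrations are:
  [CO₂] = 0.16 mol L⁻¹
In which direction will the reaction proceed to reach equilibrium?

(CaCO₃, CaO are pure solids — omitted from Q_c.)
Q_c = [CO₂] = 0.16
Q_c = 0.16 = K_c, so the system is already at equilibrium.

no net change (already at equilibrium)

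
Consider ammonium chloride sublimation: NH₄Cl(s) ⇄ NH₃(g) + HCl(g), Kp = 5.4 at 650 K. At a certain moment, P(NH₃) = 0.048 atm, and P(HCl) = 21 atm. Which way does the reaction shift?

toward products

(NH₄Cl is a pure solid — omitted from Qp.)
Qp = P(NH₃)·P(HCl) = (0.048)·(21) = 1.0
Qp = 1.0 < Kp = 5.4, so the forward reaction proceeds.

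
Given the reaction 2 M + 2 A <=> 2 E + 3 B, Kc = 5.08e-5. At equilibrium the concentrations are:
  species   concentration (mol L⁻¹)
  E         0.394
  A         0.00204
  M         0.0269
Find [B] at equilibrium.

At equilibrium, Kc = [E]²·[B]³ / ([M]²·[A]²) = 5.08e-5.
(0.394)²·([B])³ / ((0.0269)²·(0.00204)²) = 5.08e-5
[B]³ = 9.85e-13 ⇒ [B] = 9.95e-5 mol L⁻¹

[B] = 9.95e-5 mol L⁻¹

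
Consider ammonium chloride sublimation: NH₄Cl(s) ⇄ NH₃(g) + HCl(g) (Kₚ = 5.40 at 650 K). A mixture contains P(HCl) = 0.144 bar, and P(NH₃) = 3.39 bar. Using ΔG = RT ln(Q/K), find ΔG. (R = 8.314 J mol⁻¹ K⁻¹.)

ΔG = -13.0 kJ/mol

(NH₄Cl is a pure solid — omitted from Qₚ.)
Qₚ = P(NH₃)·P(HCl) = (3.39)·(0.144) = 0.488
ΔG = RT ln(Qₚ/Kₚ) = (8.314 J mol⁻¹ K⁻¹)(650 K) × ln(0.488/5.40)
   = (5.404 kJ/mol)(-2.404) = -13.0 kJ/mol
ΔG < 0, so the forward reaction is spontaneous (proceeds forward).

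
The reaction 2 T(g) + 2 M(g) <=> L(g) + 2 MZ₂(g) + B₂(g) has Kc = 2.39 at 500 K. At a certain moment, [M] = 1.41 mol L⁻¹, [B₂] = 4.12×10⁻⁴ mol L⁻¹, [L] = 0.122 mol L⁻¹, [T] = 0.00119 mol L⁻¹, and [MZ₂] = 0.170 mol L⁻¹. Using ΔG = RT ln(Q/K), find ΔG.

ΔG = -6.37 kJ/mol

Qc = [L]·[MZ₂]²·[B₂] / ([T]²·[M]²) = (0.122)·(0.170)²·(4.12×10⁻⁴) / ((0.00119)²·(1.41)²) = 0.516
ΔG = RT ln(Qc/Kc) = (8.314 J mol⁻¹ K⁻¹)(500 K) × ln(0.516/2.39)
   = (4.157 kJ/mol)(-1.533) = -6.37 kJ/mol
ΔG < 0, so the forward reaction is spontaneous (proceeds forward).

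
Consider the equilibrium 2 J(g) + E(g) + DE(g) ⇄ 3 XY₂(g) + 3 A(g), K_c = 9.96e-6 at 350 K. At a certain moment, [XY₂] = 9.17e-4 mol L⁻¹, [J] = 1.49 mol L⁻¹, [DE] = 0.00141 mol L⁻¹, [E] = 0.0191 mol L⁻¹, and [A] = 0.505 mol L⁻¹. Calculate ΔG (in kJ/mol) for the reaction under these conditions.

ΔG = -5.21 kJ/mol

Q_c = [XY₂]³·[A]³ / ([J]²·[E]·[DE]) = (9.17e-4)³·(0.505)³ / ((1.49)²·(0.0191)·(0.00141)) = 1.66e-6
ΔG = RT ln(Q_c/K_c) = (8.314 J mol⁻¹ K⁻¹)(350 K) × ln(1.66e-6/9.96e-6)
   = (2.910 kJ/mol)(-1.792) = -5.21 kJ/mol
ΔG < 0, so the forward reaction is spontaneous (proceeds forward).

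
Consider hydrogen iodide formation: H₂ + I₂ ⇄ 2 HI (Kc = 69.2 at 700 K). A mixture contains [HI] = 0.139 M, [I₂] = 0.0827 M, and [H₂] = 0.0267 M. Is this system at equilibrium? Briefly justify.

Qc = [HI]² / ([H₂]·[I₂]) = (0.139)² / ((0.0267)·(0.0827)) = 8.75
Qc = 8.75 < Kc = 69.2: net forward reaction.

no; Q < K, reaction proceeds forward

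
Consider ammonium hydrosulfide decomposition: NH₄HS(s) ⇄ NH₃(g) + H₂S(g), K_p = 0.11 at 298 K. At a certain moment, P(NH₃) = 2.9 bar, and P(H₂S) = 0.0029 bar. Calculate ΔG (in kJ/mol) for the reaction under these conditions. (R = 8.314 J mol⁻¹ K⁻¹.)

ΔG = -6.37 kJ/mol

(NH₄HS is a pure solid — omitted from Q_p.)
Q_p = P(NH₃)·P(H₂S) = (2.9)·(0.0029) = 0.00841
ΔG = RT ln(Q_p/K_p) = (8.314 J mol⁻¹ K⁻¹)(298 K) × ln(0.00841/0.11)
   = (2.478 kJ/mol)(-2.571) = -6.37 kJ/mol
ΔG < 0, so the forward reaction is spontaneous (proceeds forward).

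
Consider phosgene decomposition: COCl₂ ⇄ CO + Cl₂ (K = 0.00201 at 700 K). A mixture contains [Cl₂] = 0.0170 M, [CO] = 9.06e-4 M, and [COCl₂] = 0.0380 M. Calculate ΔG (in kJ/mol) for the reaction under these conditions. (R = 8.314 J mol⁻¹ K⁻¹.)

ΔG = -9.32 kJ/mol

Q = [CO]·[Cl₂] / [COCl₂] = (9.06e-4)·(0.0170) / (0.0380) = 4.05e-4
ΔG = RT ln(Q/K) = (8.314 J mol⁻¹ K⁻¹)(700 K) × ln(4.05e-4/0.00201)
   = (5.820 kJ/mol)(-1.602) = -9.32 kJ/mol
ΔG < 0, so the forward reaction is spontaneous (proceeds forward).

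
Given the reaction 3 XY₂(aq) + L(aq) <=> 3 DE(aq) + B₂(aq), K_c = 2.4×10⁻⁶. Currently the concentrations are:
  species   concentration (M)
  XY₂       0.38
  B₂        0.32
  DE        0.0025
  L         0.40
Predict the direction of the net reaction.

in the forward direction

Q_c = [DE]³·[B₂] / ([XY₂]³·[L]) = (0.0025)³·(0.32) / ((0.38)³·(0.40)) = 2.3×10⁻⁷
Q_c = 2.3×10⁻⁷ < K_c = 2.4×10⁻⁶, so the forward reaction proceeds.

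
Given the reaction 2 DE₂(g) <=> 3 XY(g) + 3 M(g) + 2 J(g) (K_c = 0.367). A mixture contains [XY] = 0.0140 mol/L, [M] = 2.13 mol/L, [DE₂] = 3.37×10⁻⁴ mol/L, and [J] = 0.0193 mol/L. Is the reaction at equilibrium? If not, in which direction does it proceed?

Q_c = [XY]³·[M]³·[J]² / [DE₂]² = (0.0140)³·(2.13)³·(0.0193)² / (3.37×10⁻⁴)² = 0.0870
Q_c = 0.0870 < K_c = 0.367, so the forward reaction proceeds.

forward (toward products)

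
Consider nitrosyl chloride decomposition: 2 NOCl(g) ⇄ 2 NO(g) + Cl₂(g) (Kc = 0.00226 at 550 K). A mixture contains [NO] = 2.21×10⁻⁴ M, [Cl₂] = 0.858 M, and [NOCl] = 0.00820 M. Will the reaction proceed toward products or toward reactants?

toward products

Qc = [NO]²·[Cl₂] / [NOCl]² = (2.21×10⁻⁴)²·(0.858) / (0.00820)² = 6.23×10⁻⁴
Qc = 6.23×10⁻⁴ < Kc = 0.00226, so the forward reaction proceeds.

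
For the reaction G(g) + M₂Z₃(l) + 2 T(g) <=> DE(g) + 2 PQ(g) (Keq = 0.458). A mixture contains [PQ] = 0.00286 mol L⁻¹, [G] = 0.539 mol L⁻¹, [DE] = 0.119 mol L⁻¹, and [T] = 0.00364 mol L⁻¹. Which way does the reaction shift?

forward (toward products)

(M₂Z₃ is a pure liquid — omitted from Q.)
Q = [DE]·[PQ]² / ([G]·[T]²) = (0.119)·(0.00286)² / ((0.539)·(0.00364)²) = 0.136
Q = 0.136 < Keq = 0.458, so the forward reaction proceeds.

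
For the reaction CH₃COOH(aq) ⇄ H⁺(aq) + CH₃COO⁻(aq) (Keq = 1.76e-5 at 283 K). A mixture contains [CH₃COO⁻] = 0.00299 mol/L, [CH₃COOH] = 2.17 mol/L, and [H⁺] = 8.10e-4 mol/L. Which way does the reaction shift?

Q = [H⁺]·[CH₃COO⁻] / [CH₃COOH] = (8.10e-4)·(0.00299) / (2.17) = 1.12e-6
Q = 1.12e-6 < Keq = 1.76e-5, so the forward reaction proceeds.

forward (toward products)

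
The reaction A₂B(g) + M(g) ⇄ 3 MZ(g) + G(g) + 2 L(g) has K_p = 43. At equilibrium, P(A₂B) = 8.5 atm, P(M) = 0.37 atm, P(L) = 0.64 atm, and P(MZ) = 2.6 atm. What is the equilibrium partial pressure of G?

At equilibrium, K_p = P(MZ)³·P(G)·P(L)² / (P(A₂B)·P(M)) = 43.
(2.6)³·(P(G))·(0.64)² / ((8.5)·(0.37)) = 43
P(G) = 18.8 = 19 atm

P(G) = 19 atm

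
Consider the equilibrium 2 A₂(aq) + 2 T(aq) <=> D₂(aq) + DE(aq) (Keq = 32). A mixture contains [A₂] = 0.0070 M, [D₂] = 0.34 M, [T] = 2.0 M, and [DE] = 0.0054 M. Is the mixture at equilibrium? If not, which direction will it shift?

no; Q < K, reaction proceeds forward

Q = [D₂]·[DE] / ([A₂]²·[T]²) = (0.34)·(0.0054) / ((0.0070)²·(2.0)²) = 9.4
Q = 9.4 < Keq = 32: net forward reaction.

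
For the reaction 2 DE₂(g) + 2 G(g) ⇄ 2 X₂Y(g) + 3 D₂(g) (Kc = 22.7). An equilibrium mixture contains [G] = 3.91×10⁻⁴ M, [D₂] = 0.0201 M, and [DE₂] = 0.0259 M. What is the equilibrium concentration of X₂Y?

[X₂Y] = 0.0169 M

At equilibrium, Kc = [X₂Y]²·[D₂]³ / ([DE₂]²·[G]²) = 22.7.
([X₂Y])²·(0.0201)³ / ((0.0259)²·(3.91×10⁻⁴)²) = 22.7
[X₂Y]² = 2.87×10⁻⁴ ⇒ [X₂Y] = 0.0169 M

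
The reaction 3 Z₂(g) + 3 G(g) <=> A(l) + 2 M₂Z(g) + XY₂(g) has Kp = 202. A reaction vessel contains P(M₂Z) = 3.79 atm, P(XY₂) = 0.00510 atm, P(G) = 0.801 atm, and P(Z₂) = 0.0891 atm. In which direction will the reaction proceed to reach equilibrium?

at equilibrium

(A is a pure liquid — omitted from Qp.)
Qp = P(M₂Z)²·P(XY₂) / (P(Z₂)³·P(G)³) = (3.79)²·(0.00510) / ((0.0891)³·(0.801)³) = 202
Qp = 202 = Kp, so the system is already at equilibrium.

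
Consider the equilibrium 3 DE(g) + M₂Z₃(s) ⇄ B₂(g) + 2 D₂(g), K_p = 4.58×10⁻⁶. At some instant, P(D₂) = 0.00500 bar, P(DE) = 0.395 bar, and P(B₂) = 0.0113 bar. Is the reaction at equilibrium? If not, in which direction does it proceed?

no net change (already at equilibrium)

(M₂Z₃ is a pure solid — omitted from Q_p.)
Q_p = P(B₂)·P(D₂)² / P(DE)³ = (0.0113)·(0.00500)² / (0.395)³ = 4.58×10⁻⁶
Q_p = 4.58×10⁻⁶ = K_p, so the system is already at equilibrium.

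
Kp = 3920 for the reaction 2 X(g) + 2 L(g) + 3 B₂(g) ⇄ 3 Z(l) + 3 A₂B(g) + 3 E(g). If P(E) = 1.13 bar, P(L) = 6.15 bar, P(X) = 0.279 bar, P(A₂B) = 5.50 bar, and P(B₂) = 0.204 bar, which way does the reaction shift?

(Z is a pure liquid — omitted from Qp.)
Qp = P(A₂B)³·P(E)³ / (P(X)²·P(L)²·P(B₂)³) = (5.50)³·(1.13)³ / ((0.279)²·(6.15)²·(0.204)³) = 9600
Qp = 9600 > Kp = 3920, so the reverse reaction proceeds.

reverse (toward reactants)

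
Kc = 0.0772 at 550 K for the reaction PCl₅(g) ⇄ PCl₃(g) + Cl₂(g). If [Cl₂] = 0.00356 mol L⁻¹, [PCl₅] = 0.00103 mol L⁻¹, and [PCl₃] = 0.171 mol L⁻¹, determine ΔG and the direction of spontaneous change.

ΔG = 9.31 kJ/mol; the forward reaction is non-spontaneous

Qc = [PCl₃]·[Cl₂] / [PCl₅] = (0.171)·(0.00356) / (0.00103) = 0.591
ΔG = RT ln(Qc/Kc) = (8.314 J mol⁻¹ K⁻¹)(550 K) × ln(0.591/0.0772)
   = (4.573 kJ/mol)(2.035) = 9.31 kJ/mol
ΔG > 0, so the forward reaction is non-spontaneous (proceeds in reverse).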